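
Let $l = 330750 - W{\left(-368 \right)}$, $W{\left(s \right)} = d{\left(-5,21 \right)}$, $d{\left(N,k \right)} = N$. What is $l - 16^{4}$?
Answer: $265219$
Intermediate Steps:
$W{\left(s \right)} = -5$
$l = 330755$ ($l = 330750 - -5 = 330750 + 5 = 330755$)
$l - 16^{4} = 330755 - 16^{4} = 330755 - 65536 = 265219$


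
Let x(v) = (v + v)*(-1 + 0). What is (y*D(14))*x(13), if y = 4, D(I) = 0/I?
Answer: 0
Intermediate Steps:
x(v) = -2*v (x(v) = (2*v)*(-1) = -2*v)
D(I) = 0
(y*D(14))*x(13) = (4*0)*(-2*13) = 0*(-26) = 0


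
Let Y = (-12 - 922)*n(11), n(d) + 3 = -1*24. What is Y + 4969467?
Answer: 4994685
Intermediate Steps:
n(d) = -27 (n(d) = -3 - 1*24 = -3 - 24 = -27)
Y = 25218 (Y = (-12 - 922)*(-27) = -934*(-27) = 25218)
Y + 4969467 = 25218 + 4969467 = 4994685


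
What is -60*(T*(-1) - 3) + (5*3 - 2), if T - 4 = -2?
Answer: 313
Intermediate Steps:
T = 2 (T = 4 - 2 = 2)
-60*(T*(-1) - 3) + (5*3 - 2) = -60*(2*(-1) - 3) + (5*3 - 2) = -60*(-2 - 3) + (15 - 2) = -60*(-5) + 13 = 300 + 13 = 313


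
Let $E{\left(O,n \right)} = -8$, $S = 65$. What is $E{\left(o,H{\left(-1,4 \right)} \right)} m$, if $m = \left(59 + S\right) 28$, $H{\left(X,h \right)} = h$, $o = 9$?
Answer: $-27776$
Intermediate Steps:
$m = 3472$ ($m = \left(59 + 65\right) 28 = 124 \cdot 28 = 3472$)
$E{\left(o,H{\left(-1,4 \right)} \right)} m = \left(-8\right) 3472 = -27776$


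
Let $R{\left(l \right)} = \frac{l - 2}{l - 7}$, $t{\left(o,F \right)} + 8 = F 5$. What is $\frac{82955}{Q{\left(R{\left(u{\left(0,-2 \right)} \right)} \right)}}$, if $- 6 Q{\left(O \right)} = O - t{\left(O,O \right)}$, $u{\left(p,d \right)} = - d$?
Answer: $- \frac{248865}{4} \approx -62216.0$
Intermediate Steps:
$t{\left(o,F \right)} = -8 + 5 F$ ($t{\left(o,F \right)} = -8 + F 5 = -8 + 5 F$)
$R{\left(l \right)} = \frac{-2 + l}{-7 + l}$
$Q{\left(O \right)} = - \frac{4}{3} + \frac{2 O}{3}$ ($Q{\left(O \right)} = - \frac{O - \left(-8 + 5 O\right)}{6} = - \frac{8 - 4 O}{6} = - \frac{4}{3} + \frac{2 O}{3}$)
$\frac{82955}{Q{\left(R{\left(u{\left(0,-2 \right)} \right)} \right)}} = \frac{82955}{- \frac{4}{3} + \frac{2 \frac{-2 - -2}{-7 - -2}}{3}} = \frac{82955}{- \frac{4}{3} + \frac{2 \frac{-2 + 2}{-7 + 2}}{3}} = \frac{82955}{- \frac{4}{3} + \frac{2 \frac{1}{-5} \cdot 0}{3}} = \frac{82955}{- \frac{4}{3} + \frac{2 \left(\left(- \frac{1}{5}\right) 0\right)}{3}} = \frac{82955}{- \frac{4}{3} + \frac{2}{3} \cdot 0} = \frac{82955}{- \frac{4}{3} + 0} = \frac{82955}{- \frac{4}{3}} = 82955 \left(- \frac{3}{4}\right) = - \frac{248865}{4}$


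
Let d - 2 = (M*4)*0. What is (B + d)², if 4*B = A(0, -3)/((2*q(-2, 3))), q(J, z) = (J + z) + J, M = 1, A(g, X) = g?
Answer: 4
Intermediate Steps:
q(J, z) = z + 2*J
d = 2 (d = 2 + (1*4)*0 = 2 + 4*0 = 2 + 0 = 2)
B = 0 (B = (0/((2*(3 + 2*(-2)))))/4 = (0/((2*(3 - 4))))/4 = (0/((2*(-1))))/4 = (0/(-2))/4 = (0*(-½))/4 = (¼)*0 = 0)
(B + d)² = (0 + 2)² = 2² = 4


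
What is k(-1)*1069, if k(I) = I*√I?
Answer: -1069*I ≈ -1069.0*I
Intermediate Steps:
k(I) = I^(3/2)
k(-1)*1069 = (-1)^(3/2)*1069 = -I*1069 = -1069*I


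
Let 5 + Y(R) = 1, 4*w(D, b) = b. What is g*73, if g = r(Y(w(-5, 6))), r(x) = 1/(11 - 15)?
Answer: -73/4 ≈ -18.250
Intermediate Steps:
w(D, b) = b/4
Y(R) = -4 (Y(R) = -5 + 1 = -4)
r(x) = -¼ (r(x) = 1/(-4) = -¼)
g = -¼ ≈ -0.25000
g*73 = -¼*73 = -73/4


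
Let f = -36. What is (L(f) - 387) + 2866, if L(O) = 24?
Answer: 2503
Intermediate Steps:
(L(f) - 387) + 2866 = (24 - 387) + 2866 = -363 + 2866 = 2503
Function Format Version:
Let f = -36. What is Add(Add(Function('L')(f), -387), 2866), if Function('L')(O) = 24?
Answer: 2503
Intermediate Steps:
Add(Add(Function('L')(f), -387), 2866) = Add(Add(24, -387), 2866) = Add(-363, 2866) = 2503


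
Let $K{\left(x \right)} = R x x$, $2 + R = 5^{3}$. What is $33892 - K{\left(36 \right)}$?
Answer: $-125516$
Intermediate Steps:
$R = 123$ ($R = -2 + 5^{3} = -2 + 125 = 123$)
$K{\left(x \right)} = 123 x^{2}$ ($K{\left(x \right)} = 123 x x = 123 x^{2}$)
$33892 - K{\left(36 \right)} = 33892 - 123 \cdot 36^{2} = 33892 - 123 \cdot 1296 = 33892 - 159408 = -125516$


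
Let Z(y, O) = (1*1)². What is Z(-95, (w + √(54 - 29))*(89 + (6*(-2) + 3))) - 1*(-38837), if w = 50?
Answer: 38838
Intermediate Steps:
Z(y, O) = 1 (Z(y, O) = 1² = 1)
Z(-95, (w + √(54 - 29))*(89 + (6*(-2) + 3))) - 1*(-38837) = 1 - 1*(-38837) = 1 + 38837 = 38838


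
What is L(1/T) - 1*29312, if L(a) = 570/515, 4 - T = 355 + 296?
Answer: -3019022/103 ≈ -29311.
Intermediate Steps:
T = -647 (T = 4 - (355 + 296) = 4 - 1*651 = 4 - 651 = -647)
L(a) = 114/103 (L(a) = 570*(1/515) = 114/103)
L(1/T) - 1*29312 = 114/103 - 1*29312 = 114/103 - 29312 = -3019022/103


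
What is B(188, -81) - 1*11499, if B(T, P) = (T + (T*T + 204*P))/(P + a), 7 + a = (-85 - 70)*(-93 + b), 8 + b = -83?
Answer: -20432535/1777 ≈ -11498.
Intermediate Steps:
b = -91 (b = -8 - 83 = -91)
a = 28513 (a = -7 + (-85 - 70)*(-93 - 91) = -7 - 155*(-184) = -7 + 28520 = 28513)
B(T, P) = (T + T² + 204*P)/(28513 + P) (B(T, P) = (T + (T*T + 204*P))/(P + 28513) = (T + (T² + 204*P))/(28513 + P) = (T + T² + 204*P)/(28513 + P))
B(188, -81) - 1*11499 = (188 + 188² + 204*(-81))/(28513 - 81) - 1*11499 = (188 + 35344 - 16524)/28432 - 11499 = (1/28432)*19008 - 11499 = 1188/1777 - 11499 = -20432535/1777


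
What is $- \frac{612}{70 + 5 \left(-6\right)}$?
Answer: $- \frac{153}{10} \approx -15.3$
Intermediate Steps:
$- \frac{612}{70 + 5 \left(-6\right)} = - \frac{612}{70 - 30} = - \frac{612}{40} = \left(-612\right) \frac{1}{40} = - \frac{153}{10}$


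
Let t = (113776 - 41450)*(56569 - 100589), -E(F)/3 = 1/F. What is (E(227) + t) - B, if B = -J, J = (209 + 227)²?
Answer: -722677296251/227 ≈ -3.1836e+9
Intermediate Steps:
J = 190096 (J = 436² = 190096)
E(F) = -3/F
B = -190096 (B = -1*190096 = -190096)
t = -3183790520 (t = 72326*(-44020) = -3183790520)
(E(227) + t) - B = (-3/227 - 3183790520) - 1*(-190096) = (-3*1/227 - 3183790520) + 190096 = (-3/227 - 3183790520) + 190096 = -722720448043/227 + 190096 = -722677296251/227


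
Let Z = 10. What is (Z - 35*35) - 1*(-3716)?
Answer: 2501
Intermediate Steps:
(Z - 35*35) - 1*(-3716) = (10 - 35*35) - 1*(-3716) = (10 - 1225) + 3716 = -1215 + 3716 = 2501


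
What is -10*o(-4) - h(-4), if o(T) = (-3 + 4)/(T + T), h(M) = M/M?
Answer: ¼ ≈ 0.25000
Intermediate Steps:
h(M) = 1
o(T) = 1/(2*T)
-10*o(-4) - h(-4) = -5/(-4) - 1*1 = -5*(-1)/4 - 1 = -10*(-⅛) - 1 = 5/4 - 1 = ¼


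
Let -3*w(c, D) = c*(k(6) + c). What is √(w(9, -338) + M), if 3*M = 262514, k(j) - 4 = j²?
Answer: √786219/3 ≈ 295.56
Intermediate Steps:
k(j) = 4 + j²
M = 262514/3 (M = (⅓)*262514 = 262514/3 ≈ 87505.)
w(c, D) = -c*(40 + c)/3 (w(c, D) = -c*((4 + 6²) + c)/3 = -c*((4 + 36) + c)/3 = -c*(40 + c)/3)
√(w(9, -338) + M) = √(-⅓*9*(40 + 9) + 262514/3) = √(-⅓*9*49 + 262514/3) = √(-147 + 262514/3) = √(262073/3) = √786219/3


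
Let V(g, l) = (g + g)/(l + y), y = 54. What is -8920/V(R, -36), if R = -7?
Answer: 80280/7 ≈ 11469.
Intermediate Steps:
V(g, l) = 2*g/(54 + l) (V(g, l) = (g + g)/(l + 54) = (2*g)/(54 + l) = 2*g/(54 + l))
-8920/V(R, -36) = -8920/(2*(-7)/(54 - 36)) = -8920/(2*(-7)/18) = -8920/(2*(-7)*(1/18)) = -8920/(-7/9) = -8920*(-9/7) = 80280/7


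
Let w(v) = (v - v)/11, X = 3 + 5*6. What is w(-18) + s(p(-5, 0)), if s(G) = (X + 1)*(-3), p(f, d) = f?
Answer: -102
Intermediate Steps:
X = 33 (X = 3 + 30 = 33)
w(v) = 0 (w(v) = 0*(1/11) = 0)
s(G) = -102 (s(G) = (33 + 1)*(-3) = 34*(-3) = -102)
w(-18) + s(p(-5, 0)) = 0 - 102 = -102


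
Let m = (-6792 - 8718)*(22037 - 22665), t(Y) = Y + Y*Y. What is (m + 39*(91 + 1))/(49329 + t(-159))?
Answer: 39132/299 ≈ 130.88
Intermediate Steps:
t(Y) = Y + Y**2
m = 9740280 (m = -15510*(-628) = 9740280)
(m + 39*(91 + 1))/(49329 + t(-159)) = (9740280 + 39*(91 + 1))/(49329 - 159*(1 - 159)) = (9740280 + 39*92)/(49329 - 159*(-158)) = (9740280 + 3588)/(49329 + 25122) = 9743868/74451 = 9743868*(1/74451) = 39132/299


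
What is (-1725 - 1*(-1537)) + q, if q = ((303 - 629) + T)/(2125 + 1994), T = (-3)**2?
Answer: -774689/4119 ≈ -188.08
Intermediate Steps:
T = 9
q = -317/4119 (q = ((303 - 629) + 9)/(2125 + 1994) = (-326 + 9)/4119 = -317*1/4119 = -317/4119 ≈ -0.076960)
(-1725 - 1*(-1537)) + q = (-1725 - 1*(-1537)) - 317/4119 = (-1725 + 1537) - 317/4119 = -188 - 317/4119 = -774689/4119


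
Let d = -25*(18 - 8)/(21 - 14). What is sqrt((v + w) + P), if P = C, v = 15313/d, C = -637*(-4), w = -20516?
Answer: I*sqrt(45991910)/50 ≈ 135.63*I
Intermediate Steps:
d = -250/7 ≈ -35.714
C = 2548
v = -107191/250 (v = 15313/(-250/7) = 15313*(-7/250) = -107191/250 ≈ -428.76)
P = 2548
sqrt((v + w) + P) = sqrt((-107191/250 - 20516) + 2548) = sqrt(-5236191/250 + 2548) = sqrt(-4599191/250) = I*sqrt(45991910)/50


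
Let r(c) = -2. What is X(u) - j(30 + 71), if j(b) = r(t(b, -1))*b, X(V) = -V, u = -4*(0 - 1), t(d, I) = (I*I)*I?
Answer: 198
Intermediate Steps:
t(d, I) = I**3 (t(d, I) = I**2*I = I**3)
u = 4 (u = -4*(-1) = 4)
j(b) = -2*b
X(u) - j(30 + 71) = -1*4 - (-2)*(30 + 71) = -4 - (-2)*101 = -4 - 1*(-202) = -4 + 202 = 198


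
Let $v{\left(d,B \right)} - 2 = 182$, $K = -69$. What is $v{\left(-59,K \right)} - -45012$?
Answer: $45196$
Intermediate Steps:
$v{\left(d,B \right)} = 184$ ($v{\left(d,B \right)} = 2 + 182 = 184$)
$v{\left(-59,K \right)} - -45012 = 184 - -45012 = 184 + 45012 = 45196$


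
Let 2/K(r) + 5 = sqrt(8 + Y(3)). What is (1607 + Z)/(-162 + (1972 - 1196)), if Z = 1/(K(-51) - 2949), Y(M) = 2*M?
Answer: 76912285358/29386529665 + sqrt(14)/29386529665 ≈ 2.6173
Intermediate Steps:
K(r) = 2/(-5 + sqrt(14)) (K(r) = 2/(-5 + sqrt(8 + 2*3)) = 2/(-5 + sqrt(8 + 6)) = 2/(-5 + sqrt(14)))
Z = 1/(-32449/11 - 2*sqrt(14)/11) (Z = 1/((-10/11 - 2*sqrt(14)/11) - 2949) = 1/(-32449/11 - 2*sqrt(14)/11) ≈ -0.00033892)
(1607 + Z)/(-162 + (1972 - 1196)) = (1607 + (-32449/95721595 + 2*sqrt(14)/95721595))/(-162 + (1972 - 1196)) = (153824570716/95721595 + 2*sqrt(14)/95721595)/(-162 + 776) = (153824570716/95721595 + 2*sqrt(14)/95721595)/614 = (153824570716/95721595 + 2*sqrt(14)/95721595)*(1/614) = 76912285358/29386529665 + sqrt(14)/29386529665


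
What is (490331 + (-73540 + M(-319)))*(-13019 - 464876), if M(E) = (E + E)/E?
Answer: -199183290735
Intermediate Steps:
M(E) = 2 (M(E) = (2*E)/E = 2)
(490331 + (-73540 + M(-319)))*(-13019 - 464876) = (490331 + (-73540 + 2))*(-13019 - 464876) = (490331 - 73538)*(-477895) = 416793*(-477895) = -199183290735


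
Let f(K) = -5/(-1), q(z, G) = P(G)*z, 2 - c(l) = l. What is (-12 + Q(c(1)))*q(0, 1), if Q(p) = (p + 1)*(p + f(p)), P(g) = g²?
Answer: 0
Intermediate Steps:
c(l) = 2 - l
q(z, G) = z*G² (q(z, G) = G²*z = z*G²)
f(K) = 5 (f(K) = -5*(-1) = 5)
Q(p) = (1 + p)*(5 + p) (Q(p) = (p + 1)*(p + 5) = (1 + p)*(5 + p))
(-12 + Q(c(1)))*q(0, 1) = (-12 + (5 + (2 - 1*1)² + 6*(2 - 1*1)))*(0*1²) = (-12 + (5 + (2 - 1)² + 6*(2 - 1)))*(0*1) = (-12 + (5 + 1² + 6*1))*0 = (-12 + (5 + 1 + 6))*0 = (-12 + 12)*0 = 0*0 = 0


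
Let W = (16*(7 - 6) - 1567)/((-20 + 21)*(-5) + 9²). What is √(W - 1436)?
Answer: 17*I*√7277/38 ≈ 38.163*I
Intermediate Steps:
W = -1551/76 (W = (16*1 - 1567)/(1*(-5) + 81) = (16 - 1567)/(-5 + 81) = -1551/76 ≈ -20.408)
√(W - 1436) = √(-1551/76 - 1436) = √(-110687/76) = 17*I*√7277/38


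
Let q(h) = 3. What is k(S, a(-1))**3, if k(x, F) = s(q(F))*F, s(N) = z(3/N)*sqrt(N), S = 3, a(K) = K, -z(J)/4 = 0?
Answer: 0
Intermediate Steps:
z(J) = 0 (z(J) = -4*0 = 0)
s(N) = 0 (s(N) = 0*sqrt(N) = 0)
k(x, F) = 0 (k(x, F) = 0*F = 0)
k(S, a(-1))**3 = 0**3 = 0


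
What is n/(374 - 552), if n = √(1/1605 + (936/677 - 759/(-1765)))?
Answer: -4*√4168192023754455/34137240945 ≈ -0.0075649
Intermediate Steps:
n = 8*√4168192023754455/383564505 (n = √(1/1605 + (936*(1/677) - 759*(-1/1765))) = √(1/1605 + (936/677 + 759/1765)) = √(1/1605 + 2165883/1194905) = √(695487424/383564505) = 8*√4168192023754455/383564505 ≈ 1.3466)
n/(374 - 552) = (8*√4168192023754455/383564505)/(374 - 552) = (8*√4168192023754455/383564505)/(-178) = -4*√4168192023754455/34137240945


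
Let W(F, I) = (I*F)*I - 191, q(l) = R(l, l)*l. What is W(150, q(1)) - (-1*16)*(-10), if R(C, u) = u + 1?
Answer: 249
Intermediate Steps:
R(C, u) = 1 + u
q(l) = l*(1 + l) (q(l) = (1 + l)*l = l*(1 + l))
W(F, I) = -191 + F*I**2 (W(F, I) = (F*I)*I - 191 = F*I**2 - 191 = -191 + F*I**2)
W(150, q(1)) - (-1*16)*(-10) = (-191 + 150*(1*(1 + 1))**2) - (-1*16)*(-10) = (-191 + 150*(1*2)**2) - (-16)*(-10) = (-191 + 150*2**2) - 1*160 = (-191 + 150*4) - 160 = (-191 + 600) - 160 = 409 - 160 = 249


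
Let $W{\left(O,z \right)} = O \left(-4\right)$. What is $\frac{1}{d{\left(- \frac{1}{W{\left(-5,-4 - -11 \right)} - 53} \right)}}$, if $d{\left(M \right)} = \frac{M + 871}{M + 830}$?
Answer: $\frac{27391}{28744} \approx 0.95293$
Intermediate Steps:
$W{\left(O,z \right)} = - 4 O$
$d{\left(M \right)} = \frac{871 + M}{830 + M}$
$\frac{1}{d{\left(- \frac{1}{W{\left(-5,-4 - -11 \right)} - 53} \right)}} = \frac{1}{\frac{1}{830 - \frac{1}{\left(-4\right) \left(-5\right) - 53}} \left(871 - \frac{1}{\left(-4\right) \left(-5\right) - 53}\right)} = \frac{1}{\frac{1}{830 - \frac{1}{20 - 53}} \left(871 - \frac{1}{20 - 53}\right)} = \frac{1}{\frac{1}{830 - \frac{1}{-33}} \left(871 - \frac{1}{-33}\right)} = \frac{1}{\frac{1}{830 - - \frac{1}{33}} \left(871 - - \frac{1}{33}\right)} = \frac{1}{\frac{1}{830 + \frac{1}{33}} \left(871 + \frac{1}{33}\right)} = \frac{1}{\frac{1}{\frac{27391}{33}} \cdot \frac{28744}{33}} = \frac{1}{\frac{33}{27391} \cdot \frac{28744}{33}} = \frac{1}{\frac{28744}{27391}} = \frac{27391}{28744}$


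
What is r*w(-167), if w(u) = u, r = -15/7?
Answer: 2505/7 ≈ 357.86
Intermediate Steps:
r = -15/7 (r = -15*1/7 = -15/7 ≈ -2.1429)
r*w(-167) = -15/7*(-167) = 2505/7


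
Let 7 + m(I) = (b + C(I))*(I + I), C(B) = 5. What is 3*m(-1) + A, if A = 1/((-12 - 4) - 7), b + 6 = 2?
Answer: -622/23 ≈ -27.043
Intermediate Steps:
b = -4 (b = -6 + 2 = -4)
A = -1/23 (A = 1/(-16 - 7) = 1/(-23) = -1/23 ≈ -0.043478)
m(I) = -7 + 2*I (m(I) = -7 + (-4 + 5)*(I + I) = -7 + 1*(2*I) = -7 + 2*I)
3*m(-1) + A = 3*(-7 + 2*(-1)) - 1/23 = 3*(-7 - 2) - 1/23 = 3*(-9) - 1/23 = -27 - 1/23 = -622/23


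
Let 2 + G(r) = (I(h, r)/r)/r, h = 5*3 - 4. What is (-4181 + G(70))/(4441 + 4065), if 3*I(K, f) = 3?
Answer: -20496699/41679400 ≈ -0.49177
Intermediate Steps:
h = 11 (h = 15 - 4 = 11)
I(K, f) = 1 (I(K, f) = (⅓)*3 = 1)
G(r) = -2 + r⁻² (G(r) = -2 + (1/r)/r = -2 + 1/(r*r) = -2 + r⁻²)
(-4181 + G(70))/(4441 + 4065) = (-4181 + (-2 + 70⁻²))/(4441 + 4065) = (-4181 + (-2 + 1/4900))/8506 = (-4181 - 9799/4900)*(1/8506) = -20496699/4900*1/8506 = -20496699/41679400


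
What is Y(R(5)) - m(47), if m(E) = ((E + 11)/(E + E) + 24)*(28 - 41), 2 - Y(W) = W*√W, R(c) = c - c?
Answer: 15135/47 ≈ 322.02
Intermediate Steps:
R(c) = 0
Y(W) = 2 - W^(3/2) (Y(W) = 2 - W*√W = 2 - W^(3/2))
m(E) = -312 - 13*(11 + E)/(2*E) (m(E) = ((11 + E)/((2*E)) + 24)*(-13) = ((11 + E)*(1/(2*E)) + 24)*(-13) = ((11 + E)/(2*E) + 24)*(-13) = (24 + (11 + E)/(2*E))*(-13) = -312 - 13*(11 + E)/(2*E))
Y(R(5)) - m(47) = (2 - 0^(3/2)) - 13*(-11 - 49*47)/(2*47) = (2 - 1*0) - 13*(-11 - 2303)/(2*47) = (2 + 0) - 13*(-2314)/(2*47) = 2 - 1*(-15041/47) = 2 + 15041/47 = 15135/47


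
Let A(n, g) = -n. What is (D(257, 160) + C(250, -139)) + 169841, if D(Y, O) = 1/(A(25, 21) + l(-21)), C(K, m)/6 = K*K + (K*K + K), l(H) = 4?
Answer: 19348160/21 ≈ 9.2134e+5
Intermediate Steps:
C(K, m) = 6*K + 12*K² (C(K, m) = 6*(K*K + (K*K + K)) = 6*(K² + (K² + K)) = 6*(K² + (K + K²)) = 6*(K + 2*K²) = 6*K + 12*K²)
D(Y, O) = -1/21 (D(Y, O) = 1/(-1*25 + 4) = 1/(-25 + 4) = 1/(-21) = -1/21)
(D(257, 160) + C(250, -139)) + 169841 = (-1/21 + 6*250*(1 + 2*250)) + 169841 = (-1/21 + 6*250*(1 + 500)) + 169841 = (-1/21 + 6*250*501) + 169841 = (-1/21 + 751500) + 169841 = 15781499/21 + 169841 = 19348160/21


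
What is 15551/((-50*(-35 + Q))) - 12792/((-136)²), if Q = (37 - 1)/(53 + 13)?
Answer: 182595991/21906200 ≈ 8.3354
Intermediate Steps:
Q = 6/11 (Q = 36/66 = 36*(1/66) = 6/11 ≈ 0.54545)
15551/((-50*(-35 + Q))) - 12792/((-136)²) = 15551/((-50*(-35 + 6/11))) - 12792/((-136)²) = 15551/((-50*(-379/11))) - 12792/18496 = 15551/(18950/11) - 12792*1/18496 = 15551*(11/18950) - 1599/2312 = 171061/18950 - 1599/2312 = 182595991/21906200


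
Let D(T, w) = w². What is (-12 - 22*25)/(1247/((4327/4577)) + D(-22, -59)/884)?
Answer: -2149688216/5060509083 ≈ -0.42480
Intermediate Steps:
(-12 - 22*25)/(1247/((4327/4577)) + D(-22, -59)/884) = (-12 - 22*25)/(1247/((4327/4577)) + (-59)²/884) = (-12 - 550)/(1247/((4327*(1/4577))) + 3481*(1/884)) = -562/(1247/(4327/4577) + 3481/884) = -562/(1247*(4577/4327) + 3481/884) = -562/(5707519/4327 + 3481/884) = -562/5060509083/3825068 = -562*3825068/5060509083 = -2149688216/5060509083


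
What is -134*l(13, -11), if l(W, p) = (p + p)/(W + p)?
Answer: 1474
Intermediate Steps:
l(W, p) = 2*p/(W + p) (l(W, p) = (2*p)/(W + p) = 2*p/(W + p))
-134*l(13, -11) = -268*(-11)/(13 - 11) = -268*(-11)/2 = -134*(-11) = 1474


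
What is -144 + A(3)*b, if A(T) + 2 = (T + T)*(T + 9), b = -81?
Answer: -5814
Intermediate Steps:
A(T) = -2 + 2*T*(9 + T) (A(T) = -2 + (T + T)*(T + 9) = -2 + (2*T)*(9 + T) = -2 + 2*T*(9 + T))
-144 + A(3)*b = -144 + (-2 + 2*3² + 18*3)*(-81) = -144 + (-2 + 2*9 + 54)*(-81) = -144 + (-2 + 18 + 54)*(-81) = -144 + 70*(-81) = -144 - 5670 = -5814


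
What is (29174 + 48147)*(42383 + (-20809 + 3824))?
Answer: 1963798758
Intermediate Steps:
(29174 + 48147)*(42383 + (-20809 + 3824)) = 77321*(42383 - 16985) = 77321*25398 = 1963798758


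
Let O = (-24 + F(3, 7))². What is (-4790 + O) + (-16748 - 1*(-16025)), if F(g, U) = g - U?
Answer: -4729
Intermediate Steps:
O = 784 (O = (-24 + (3 - 1*7))² = (-24 + (3 - 7))² = (-24 - 4)² = (-28)² = 784)
(-4790 + O) + (-16748 - 1*(-16025)) = (-4790 + 784) + (-16748 - 1*(-16025)) = -4006 + (-16748 + 16025) = -4006 - 723 = -4729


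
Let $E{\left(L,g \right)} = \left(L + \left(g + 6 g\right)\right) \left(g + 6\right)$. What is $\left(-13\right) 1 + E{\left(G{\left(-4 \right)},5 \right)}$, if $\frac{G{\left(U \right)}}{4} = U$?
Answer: $196$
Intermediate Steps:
$G{\left(U \right)} = 4 U$
$E{\left(L,g \right)} = \left(6 + g\right) \left(L + 7 g\right)$ ($E{\left(L,g \right)} = \left(L + 7 g\right) \left(6 + g\right) = \left(6 + g\right) \left(L + 7 g\right)$)
$\left(-13\right) 1 + E{\left(G{\left(-4 \right)},5 \right)} = \left(-13\right) 1 + \left(6 \cdot 4 \left(-4\right) + 7 \cdot 5^{2} + 42 \cdot 5 + 4 \left(-4\right) 5\right) = -13 + \left(6 \left(-16\right) + 7 \cdot 25 + 210 - 80\right) = -13 + \left(-96 + 175 + 210 - 80\right) = -13 + 209 = 196$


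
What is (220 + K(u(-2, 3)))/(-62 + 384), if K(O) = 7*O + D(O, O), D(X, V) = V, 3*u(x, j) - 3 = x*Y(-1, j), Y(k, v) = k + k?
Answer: 358/483 ≈ 0.74120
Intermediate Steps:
Y(k, v) = 2*k
u(x, j) = 1 - 2*x/3 (u(x, j) = 1 + (x*(2*(-1)))/3 = 1 + (x*(-2))/3 = 1 + (-2*x)/3 = 1 - 2*x/3)
K(O) = 8*O (K(O) = 7*O + O = 8*O)
(220 + K(u(-2, 3)))/(-62 + 384) = (220 + 8*(1 - ⅔*(-2)))/(-62 + 384) = (220 + 8*(1 + 4/3))/322 = (220 + 8*(7/3))*(1/322) = (220 + 56/3)*(1/322) = (716/3)*(1/322) = 358/483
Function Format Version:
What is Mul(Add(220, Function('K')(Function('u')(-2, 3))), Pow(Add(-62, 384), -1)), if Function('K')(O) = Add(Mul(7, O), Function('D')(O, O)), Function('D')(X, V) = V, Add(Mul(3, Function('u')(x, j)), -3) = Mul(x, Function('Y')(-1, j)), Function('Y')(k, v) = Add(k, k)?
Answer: Rational(358, 483) ≈ 0.74120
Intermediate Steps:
Function('Y')(k, v) = Mul(2, k)
Function('u')(x, j) = Add(1, Mul(Rational(-2, 3), x)) (Function('u')(x, j) = Add(1, Mul(Rational(1, 3), Mul(x, Mul(2, -1)))) = Add(1, Mul(Rational(1, 3), Mul(x, -2))) = Add(1, Mul(Rational(1, 3), Mul(-2, x))) = Add(1, Mul(Rational(-2, 3), x)))
Function('K')(O) = Mul(8, O) (Function('K')(O) = Add(Mul(7, O), O) = Mul(8, O))
Mul(Add(220, Function('K')(Function('u')(-2, 3))), Pow(Add(-62, 384), -1)) = Mul(Add(220, Mul(8, Add(1, Mul(Rational(-2, 3), -2)))), Pow(Add(-62, 384), -1)) = Mul(Add(220, Mul(8, Add(1, Rational(4, 3)))), Pow(322, -1)) = Mul(Add(220, Mul(8, Rational(7, 3))), Rational(1, 322)) = Mul(Add(220, Rational(56, 3)), Rational(1, 322)) = Mul(Rational(716, 3), Rational(1, 322)) = Rational(358, 483)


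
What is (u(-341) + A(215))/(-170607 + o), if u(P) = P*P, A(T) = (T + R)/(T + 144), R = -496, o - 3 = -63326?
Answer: -20872299/41990435 ≈ -0.49707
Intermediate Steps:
o = -63323 (o = 3 - 63326 = -63323)
A(T) = (-496 + T)/(144 + T) (A(T) = (T - 496)/(T + 144) = (-496 + T)/(144 + T))
u(P) = P²
(u(-341) + A(215))/(-170607 + o) = ((-341)² + (-496 + 215)/(144 + 215))/(-170607 - 63323) = (116281 - 281/359)/(-233930) = (116281 + (1/359)*(-281))*(-1/233930) = (116281 - 281/359)*(-1/233930) = (41744598/359)*(-1/233930) = -20872299/41990435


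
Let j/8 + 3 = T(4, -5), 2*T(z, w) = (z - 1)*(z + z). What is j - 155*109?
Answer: -16823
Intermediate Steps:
T(z, w) = z*(-1 + z) (T(z, w) = ((z - 1)*(z + z))/2 = ((-1 + z)*(2*z))/2 = (2*z*(-1 + z))/2 = z*(-1 + z))
j = 72 (j = -24 + 8*(4*(-1 + 4)) = -24 + 8*(4*3) = -24 + 8*12 = -24 + 96 = 72)
j - 155*109 = 72 - 155*109 = 72 - 16895 = -16823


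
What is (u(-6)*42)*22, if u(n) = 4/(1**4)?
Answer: 3696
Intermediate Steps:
u(n) = 4 (u(n) = 4/1 = 4*1 = 4)
(u(-6)*42)*22 = (4*42)*22 = 168*22 = 3696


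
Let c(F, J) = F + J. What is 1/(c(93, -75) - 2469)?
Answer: -1/2451 ≈ -0.00040800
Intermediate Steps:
1/(c(93, -75) - 2469) = 1/((93 - 75) - 2469) = 1/(18 - 2469) = 1/(-2451) = -1/2451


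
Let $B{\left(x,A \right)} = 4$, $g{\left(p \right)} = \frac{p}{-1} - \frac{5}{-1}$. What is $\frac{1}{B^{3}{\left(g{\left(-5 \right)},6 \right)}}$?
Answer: $\frac{1}{64} \approx 0.015625$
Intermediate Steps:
$g{\left(p \right)} = 5 - p$ ($g{\left(p \right)} = p \left(-1\right) - -5 = - p + 5 = 5 - p$)
$\frac{1}{B^{3}{\left(g{\left(-5 \right)},6 \right)}} = \frac{1}{4^{3}} = \frac{1}{64}$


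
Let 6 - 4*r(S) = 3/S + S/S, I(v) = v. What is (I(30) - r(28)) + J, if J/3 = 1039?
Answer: 352327/112 ≈ 3145.8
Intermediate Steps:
J = 3117 (J = 3*1039 = 3117)
r(S) = 5/4 - 3/(4*S) (r(S) = 3/2 - (3/S + S/S)/4 = 3/2 - (3/S + 1)/4 = 3/2 - (1 + 3/S)/4 = 3/2 + (-¼ - 3/(4*S)) = 5/4 - 3/(4*S))
(I(30) - r(28)) + J = (30 - (-3 + 5*28)/(4*28)) + 3117 = (30 - (-3 + 140)/(4*28)) + 3117 = (30 - 137/(4*28)) + 3117 = (30 - 1*137/112) + 3117 = (30 - 137/112) + 3117 = 3223/112 + 3117 = 352327/112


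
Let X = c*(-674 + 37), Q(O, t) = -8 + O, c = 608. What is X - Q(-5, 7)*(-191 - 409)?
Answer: -395096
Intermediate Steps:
X = -387296 (X = 608*(-674 + 37) = 608*(-637) = -387296)
X - Q(-5, 7)*(-191 - 409) = -387296 - (-8 - 5)*(-191 - 409) = -387296 - (-13)*(-600) = -387296 - 1*7800 = -387296 - 7800 = -395096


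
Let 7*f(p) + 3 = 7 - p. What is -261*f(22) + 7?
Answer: 4747/7 ≈ 678.14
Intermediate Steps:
f(p) = 4/7 - p/7 (f(p) = -3/7 + (7 - p)/7 = -3/7 + (1 - p/7) = 4/7 - p/7)
-261*f(22) + 7 = -261*(4/7 - ⅐*22) + 7 = -261*(4/7 - 22/7) + 7 = -261*(-18/7) + 7 = 4698/7 + 7 = 4747/7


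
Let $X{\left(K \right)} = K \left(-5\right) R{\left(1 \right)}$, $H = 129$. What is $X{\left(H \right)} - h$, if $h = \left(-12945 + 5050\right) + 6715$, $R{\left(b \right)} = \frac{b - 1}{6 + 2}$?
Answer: $1180$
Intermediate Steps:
$R{\left(b \right)} = - \frac{1}{8} + \frac{b}{8}$ ($R{\left(b \right)} = \frac{-1 + b}{8} = \left(-1 + b\right) \frac{1}{8} = - \frac{1}{8} + \frac{b}{8}$)
$h = -1180$ ($h = -7895 + 6715 = -1180$)
$X{\left(K \right)} = 0$ ($X{\left(K \right)} = K \left(-5\right) \left(- \frac{1}{8} + \frac{1}{8} \cdot 1\right) = - 5 K \left(- \frac{1}{8} + \frac{1}{8}\right) = - 5 K 0 = 0$)
$X{\left(H \right)} - h = 0 - -1180 = 0 + 1180 = 1180$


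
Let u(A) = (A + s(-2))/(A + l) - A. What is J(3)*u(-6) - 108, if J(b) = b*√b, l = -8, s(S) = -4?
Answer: -108 + 141*√3/7 ≈ -73.112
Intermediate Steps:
J(b) = b^(3/2)
u(A) = -A + (-4 + A)/(-8 + A) (u(A) = (A - 4)/(A - 8) - A = (-4 + A)/(-8 + A) - A = -A + (-4 + A)/(-8 + A))
J(3)*u(-6) - 108 = 3^(3/2)*((-4 - 1*(-6)² + 9*(-6))/(-8 - 6)) - 108 = (3*√3)*((-4 - 1*36 - 54)/(-14)) - 108 = (3*√3)*(-(-4 - 36 - 54)/14) - 108 = (3*√3)*(-1/14*(-94)) - 108 = (3*√3)*(47/7) - 108 = 141*√3/7 - 108 = -108 + 141*√3/7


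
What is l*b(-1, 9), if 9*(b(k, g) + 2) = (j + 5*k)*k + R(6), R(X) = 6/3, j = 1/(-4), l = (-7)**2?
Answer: -2107/36 ≈ -58.528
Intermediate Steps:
l = 49
j = -1/4 ≈ -0.25000
R(X) = 2 (R(X) = 6*(1/3) = 2)
b(k, g) = -16/9 + k*(-1/4 + 5*k)/9 (b(k, g) = -2 + ((-1/4 + 5*k)*k + 2)/9 = -2 + (k*(-1/4 + 5*k) + 2)/9 = -2 + (2 + k*(-1/4 + 5*k))/9 = -2 + (2/9 + k*(-1/4 + 5*k)/9) = -16/9 + k*(-1/4 + 5*k)/9)
l*b(-1, 9) = 49*(-16/9 - 1/36*(-1) + (5/9)*(-1)**2) = 49*(-16/9 + 1/36 + (5/9)*1) = 49*(-16/9 + 1/36 + 5/9) = 49*(-43/36) = -2107/36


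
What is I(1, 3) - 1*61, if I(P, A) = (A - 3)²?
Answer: -61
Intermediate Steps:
I(P, A) = (-3 + A)²
I(1, 3) - 1*61 = (-3 + 3)² - 1*61 = 0² - 61 = 0 - 61 = -61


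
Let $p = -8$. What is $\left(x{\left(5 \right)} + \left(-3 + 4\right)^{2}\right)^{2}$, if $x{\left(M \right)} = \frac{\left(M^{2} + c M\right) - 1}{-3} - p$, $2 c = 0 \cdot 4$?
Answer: $1$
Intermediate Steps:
$c = 0$ ($c = \frac{0 \cdot 4}{2} = \frac{1}{2} \cdot 0 = 0$)
$x{\left(M \right)} = \frac{25}{3} - \frac{M^{2}}{3}$ ($x{\left(M \right)} = \frac{\left(M^{2} + 0 M\right) - 1}{-3} - -8 = \left(\left(M^{2} + 0\right) - 1\right) \left(- \frac{1}{3}\right) + 8 = \left(M^{2} - 1\right) \left(- \frac{1}{3}\right) + 8 = \left(-1 + M^{2}\right) \left(- \frac{1}{3}\right) + 8 = \left(\frac{1}{3} - \frac{M^{2}}{3}\right) + 8 = \frac{25}{3} - \frac{M^{2}}{3}$)
$\left(x{\left(5 \right)} + \left(-3 + 4\right)^{2}\right)^{2} = \left(\left(\frac{25}{3} - \frac{5^{2}}{3}\right) + \left(-3 + 4\right)^{2}\right)^{2} = \left(\left(\frac{25}{3} - \frac{25}{3}\right) + 1^{2}\right)^{2} = \left(\left(\frac{25}{3} - \frac{25}{3}\right) + 1\right)^{2} = \left(0 + 1\right)^{2} = 1^{2} = 1$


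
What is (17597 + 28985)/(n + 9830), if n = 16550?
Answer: 23291/13190 ≈ 1.7658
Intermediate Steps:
(17597 + 28985)/(n + 9830) = (17597 + 28985)/(16550 + 9830) = 46582/26380 = 46582*(1/26380) = 23291/13190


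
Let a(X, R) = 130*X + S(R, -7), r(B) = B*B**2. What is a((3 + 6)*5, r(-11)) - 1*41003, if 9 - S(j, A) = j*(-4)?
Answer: -40468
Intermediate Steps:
S(j, A) = 9 + 4*j (S(j, A) = 9 - j*(-4) = 9 - (-4)*j = 9 + 4*j)
r(B) = B**3
a(X, R) = 9 + 4*R + 130*X (a(X, R) = 130*X + (9 + 4*R) = 9 + 4*R + 130*X)
a((3 + 6)*5, r(-11)) - 1*41003 = (9 + 4*(-11)**3 + 130*((3 + 6)*5)) - 1*41003 = (9 + 4*(-1331) + 130*(9*5)) - 41003 = (9 - 5324 + 130*45) - 41003 = (9 - 5324 + 5850) - 41003 = 535 - 41003 = -40468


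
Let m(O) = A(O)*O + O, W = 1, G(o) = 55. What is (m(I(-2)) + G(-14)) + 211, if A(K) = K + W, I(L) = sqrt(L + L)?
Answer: 262 + 4*I ≈ 262.0 + 4.0*I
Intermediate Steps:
I(L) = sqrt(2)*sqrt(L) (I(L) = sqrt(2*L) = sqrt(2)*sqrt(L))
A(K) = 1 + K (A(K) = K + 1 = 1 + K)
m(O) = O + O*(1 + O) (m(O) = (1 + O)*O + O = O*(1 + O) + O = O + O*(1 + O))
(m(I(-2)) + G(-14)) + 211 = ((sqrt(2)*sqrt(-2))*(2 + sqrt(2)*sqrt(-2)) + 55) + 211 = ((sqrt(2)*(I*sqrt(2)))*(2 + sqrt(2)*(I*sqrt(2))) + 55) + 211 = ((2*I)*(2 + 2*I) + 55) + 211 = (2*I*(2 + 2*I) + 55) + 211 = (55 + 2*I*(2 + 2*I)) + 211 = 266 + 2*I*(2 + 2*I)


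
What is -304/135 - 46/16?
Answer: -5537/1080 ≈ -5.1269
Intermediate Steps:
-304/135 - 46/16 = -304*1/135 - 46*1/16 = -304/135 - 23/8 = -5537/1080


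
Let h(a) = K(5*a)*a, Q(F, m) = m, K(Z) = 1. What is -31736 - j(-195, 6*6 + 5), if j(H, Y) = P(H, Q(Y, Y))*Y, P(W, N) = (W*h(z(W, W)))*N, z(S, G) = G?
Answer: -63951761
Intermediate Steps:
h(a) = a (h(a) = 1*a = a)
P(W, N) = N*W² (P(W, N) = (W*W)*N = W²*N = N*W²)
j(H, Y) = H²*Y² (j(H, Y) = (Y*H²)*Y = H²*Y²)
-31736 - j(-195, 6*6 + 5) = -31736 - (-195)²*(6*6 + 5)² = -31736 - 38025*(36 + 5)² = -31736 - 38025*41² = -31736 - 38025*1681 = -31736 - 1*63920025 = -31736 - 63920025 = -63951761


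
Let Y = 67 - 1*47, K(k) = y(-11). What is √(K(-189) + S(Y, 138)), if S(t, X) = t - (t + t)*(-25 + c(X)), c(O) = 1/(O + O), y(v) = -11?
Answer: √4803159/69 ≈ 31.762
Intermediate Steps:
K(k) = -11
c(O) = 1/(2*O)
Y = 20 (Y = 67 - 47 = 20)
S(t, X) = t - 2*t*(-25 + 1/(2*X)) (S(t, X) = t - (t + t)*(-25 + 1/(2*X)) = t - 2*t*(-25 + 1/(2*X)))
√(K(-189) + S(Y, 138)) = √(-11 + (51*20 - 1*20/138)) = √(-11 + (1020 - 1*20*1/138)) = √(-11 + (1020 - 10/69)) = √(-11 + 70370/69) = √(69611/69) = √4803159/69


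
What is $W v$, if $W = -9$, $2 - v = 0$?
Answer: $-18$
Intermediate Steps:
$v = 2$ ($v = 2 - 0 = 2 + 0 = 2$)
$W v = \left(-9\right) 2 = -18$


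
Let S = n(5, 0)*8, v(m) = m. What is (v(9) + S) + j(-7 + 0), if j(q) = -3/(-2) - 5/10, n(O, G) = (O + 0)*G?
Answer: 10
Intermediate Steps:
n(O, G) = G*O (n(O, G) = O*G = G*O)
S = 0 (S = (0*5)*8 = 0*8 = 0)
j(q) = 1 (j(q) = -3*(-½) - 5*⅒ = 3/2 - ½ = 1)
(v(9) + S) + j(-7 + 0) = (9 + 0) + 1 = 9 + 1 = 10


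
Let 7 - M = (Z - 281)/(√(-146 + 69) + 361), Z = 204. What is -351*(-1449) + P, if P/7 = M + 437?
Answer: 66725763965/130398 - 539*I*√77/130398 ≈ 5.1171e+5 - 0.036271*I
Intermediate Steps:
M = 7 + 77/(361 + I*√77) (M = 7 - (204 - 281)/(√(-146 + 69) + 361) = 7 - (-77)/(√(-77) + 361) = 7 - (-77)/(I*√77 + 361) = 7 - (-77)/(361 + I*√77) = 7 + 77/(361 + I*√77) ≈ 7.2132 - 0.0051816*I)
P = 405471563/130398 - 539*I*√77/130398 (P = 7*((940583/130398 - 77*I*√77/130398) + 437) = 7*(57924509/130398 - 77*I*√77/130398) = 405471563/130398 - 539*I*√77/130398 ≈ 3109.5 - 0.036271*I)
-351*(-1449) + P = -351*(-1449) + (405471563/130398 - 539*I*√77/130398) = 508599 + (405471563/130398 - 539*I*√77/130398) = 66725763965/130398 - 539*I*√77/130398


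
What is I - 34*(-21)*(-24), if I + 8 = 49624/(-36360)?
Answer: -77925683/4545 ≈ -17145.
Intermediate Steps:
I = -42563/4545 (I = -8 + 49624/(-36360) = -8 + 49624*(-1/36360) = -8 - 6203/4545 = -42563/4545 ≈ -9.3648)
I - 34*(-21)*(-24) = -42563/4545 - 34*(-21)*(-24) = -42563/4545 + 714*(-24) = -42563/4545 - 17136 = -77925683/4545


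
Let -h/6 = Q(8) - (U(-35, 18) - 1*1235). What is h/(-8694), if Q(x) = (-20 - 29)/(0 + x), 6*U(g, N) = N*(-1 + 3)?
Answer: 1087/1288 ≈ 0.84394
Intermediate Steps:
U(g, N) = N/3 (U(g, N) = (N*(-1 + 3))/6 = (N*2)/6 = (2*N)/6 = N/3)
Q(x) = -49/x
h = -29349/4 (h = -6*(-49/8 - ((⅓)*18 - 1*1235)) = -6*(-49*⅛ - (6 - 1235)) = -6*(-49/8 - 1*(-1229)) = -6*(-49/8 + 1229) = -6*9783/8 = -29349/4 ≈ -7337.3)
h/(-8694) = -29349/4/(-8694) = -29349/4*(-1/8694) = 1087/1288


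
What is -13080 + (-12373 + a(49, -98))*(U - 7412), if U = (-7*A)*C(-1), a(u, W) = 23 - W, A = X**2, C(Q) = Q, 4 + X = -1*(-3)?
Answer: 90712980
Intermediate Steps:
X = -1 (X = -4 - 1*(-3) = -4 + 3 = -1)
A = 1 (A = (-1)**2 = 1)
U = 7 (U = -7*1*(-1) = -7*(-1) = 7)
-13080 + (-12373 + a(49, -98))*(U - 7412) = -13080 + (-12373 + (23 - 1*(-98)))*(7 - 7412) = -13080 + (-12373 + (23 + 98))*(-7405) = -13080 + (-12373 + 121)*(-7405) = -13080 - 12252*(-7405) = -13080 + 90726060 = 90712980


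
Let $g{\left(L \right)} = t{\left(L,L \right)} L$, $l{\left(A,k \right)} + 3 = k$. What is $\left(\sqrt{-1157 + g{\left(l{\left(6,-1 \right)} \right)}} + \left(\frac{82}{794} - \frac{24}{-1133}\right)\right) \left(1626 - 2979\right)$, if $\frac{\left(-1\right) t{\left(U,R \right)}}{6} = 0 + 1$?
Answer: $- \frac{6885663}{40891} - 1353 i \sqrt{1133} \approx -168.39 - 45542.0 i$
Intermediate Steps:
$t{\left(U,R \right)} = -6$ ($t{\left(U,R \right)} = - 6 \left(0 + 1\right) = \left(-6\right) 1 = -6$)
$l{\left(A,k \right)} = -3 + k$
$g{\left(L \right)} = - 6 L$
$\left(\sqrt{-1157 + g{\left(l{\left(6,-1 \right)} \right)}} + \left(\frac{82}{794} - \frac{24}{-1133}\right)\right) \left(1626 - 2979\right) = \left(\sqrt{-1157 - 6 \left(-3 - 1\right)} + \left(\frac{82}{794} - \frac{24}{-1133}\right)\right) \left(1626 - 2979\right) = \left(\sqrt{-1157 - -24} + \left(82 \cdot \frac{1}{794} - - \frac{24}{1133}\right)\right) \left(-1353\right) = \left(\sqrt{-1157 + 24} + \left(\frac{41}{397} + \frac{24}{1133}\right)\right) \left(-1353\right) = \left(\sqrt{-1133} + \frac{55981}{449801}\right) \left(-1353\right) = \left(i \sqrt{1133} + \frac{55981}{449801}\right) \left(-1353\right) = \left(\frac{55981}{449801} + i \sqrt{1133}\right) \left(-1353\right) = - \frac{6885663}{40891} - 1353 i \sqrt{1133}$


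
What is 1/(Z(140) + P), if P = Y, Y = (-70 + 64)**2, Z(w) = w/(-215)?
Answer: 43/1520 ≈ 0.028289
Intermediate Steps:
Z(w) = -w/215 (Z(w) = w*(-1/215) = -w/215)
Y = 36 (Y = (-6)**2 = 36)
P = 36
1/(Z(140) + P) = 1/(-1/215*140 + 36) = 1/(-28/43 + 36) = 1/(1520/43) = 43/1520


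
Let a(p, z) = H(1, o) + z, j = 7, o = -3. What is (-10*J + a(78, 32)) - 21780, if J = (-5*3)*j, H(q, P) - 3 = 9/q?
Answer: -20686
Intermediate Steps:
H(q, P) = 3 + 9/q
a(p, z) = 12 + z (a(p, z) = (3 + 9/1) + z = (3 + 9*1) + z = (3 + 9) + z = 12 + z)
J = -105 (J = -5*3*7 = -15*7 = -105)
(-10*J + a(78, 32)) - 21780 = (-10*(-105) + (12 + 32)) - 21780 = (1050 + 44) - 21780 = 1094 - 21780 = -20686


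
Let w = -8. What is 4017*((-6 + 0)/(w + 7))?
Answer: 24102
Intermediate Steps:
4017*((-6 + 0)/(w + 7)) = 4017*((-6 + 0)/(-8 + 7)) = 4017*(-6/(-1)) = 4017*(-6*(-1)) = 4017*6 = 24102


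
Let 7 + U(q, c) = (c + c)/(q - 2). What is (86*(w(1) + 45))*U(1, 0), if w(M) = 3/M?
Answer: -28896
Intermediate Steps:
U(q, c) = -7 + 2*c/(-2 + q) (U(q, c) = -7 + (c + c)/(q - 2) = -7 + (2*c)/(-2 + q) = -7 + 2*c/(-2 + q))
(86*(w(1) + 45))*U(1, 0) = (86*(3/1 + 45))*((14 - 7*1 + 2*0)/(-2 + 1)) = (86*(3*1 + 45))*((14 - 7 + 0)/(-1)) = (86*(3 + 45))*(-1*7) = (86*48)*(-7) = 4128*(-7) = -28896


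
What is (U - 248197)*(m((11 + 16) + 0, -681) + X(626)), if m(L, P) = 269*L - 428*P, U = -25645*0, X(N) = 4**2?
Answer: -74148109159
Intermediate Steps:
X(N) = 16
U = 0
m(L, P) = -428*P + 269*L
(U - 248197)*(m((11 + 16) + 0, -681) + X(626)) = (0 - 248197)*((-428*(-681) + 269*((11 + 16) + 0)) + 16) = -248197*((291468 + 269*(27 + 0)) + 16) = -248197*((291468 + 269*27) + 16) = -248197*((291468 + 7263) + 16) = -248197*(298731 + 16) = -248197*298747 = -74148109159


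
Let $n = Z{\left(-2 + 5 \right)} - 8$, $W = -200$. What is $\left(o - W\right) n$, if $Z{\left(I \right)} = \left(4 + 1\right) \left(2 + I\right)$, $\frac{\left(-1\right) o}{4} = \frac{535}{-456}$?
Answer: $\frac{396695}{114} \approx 3479.8$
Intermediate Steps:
$o = \frac{535}{114}$ ($o = - 4 \frac{535}{-456} = - 4 \cdot 535 \left(- \frac{1}{456}\right) = \left(-4\right) \left(- \frac{535}{456}\right) = \frac{535}{114} \approx 4.693$)
$Z{\left(I \right)} = 10 + 5 I$ ($Z{\left(I \right)} = 5 \left(2 + I\right) = 10 + 5 I$)
$n = 17$ ($n = \left(10 + 5 \left(-2 + 5\right)\right) - 8 = \left(10 + 5 \cdot 3\right) - 8 = \left(10 + 15\right) - 8 = 25 - 8 = 17$)
$\left(o - W\right) n = \left(\frac{535}{114} - -200\right) 17 = \left(\frac{535}{114} + 200\right) 17 = \frac{23335}{114} \cdot 17 = \frac{396695}{114}$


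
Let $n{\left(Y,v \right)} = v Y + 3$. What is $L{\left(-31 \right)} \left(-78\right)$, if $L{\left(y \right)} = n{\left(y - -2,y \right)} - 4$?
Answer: $-70044$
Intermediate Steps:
$n{\left(Y,v \right)} = 3 + Y v$ ($n{\left(Y,v \right)} = Y v + 3 = 3 + Y v$)
$L{\left(y \right)} = -1 + y \left(2 + y\right)$ ($L{\left(y \right)} = \left(3 + \left(y - -2\right) y\right) - 4 = \left(3 + \left(y + 2\right) y\right) - 4 = \left(3 + \left(2 + y\right) y\right) - 4 = \left(3 + y \left(2 + y\right)\right) - 4 = -1 + y \left(2 + y\right)$)
$L{\left(-31 \right)} \left(-78\right) = \left(-1 - 31 \left(2 - 31\right)\right) \left(-78\right) = \left(-1 - -899\right) \left(-78\right) = \left(-1 + 899\right) \left(-78\right) = 898 \left(-78\right) = -70044$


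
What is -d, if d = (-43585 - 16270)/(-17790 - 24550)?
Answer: -11971/8468 ≈ -1.4137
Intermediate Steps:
d = 11971/8468 (d = -59855/(-42340) = -59855*(-1/42340) = 11971/8468 ≈ 1.4137)
-d = -1*11971/8468 = -11971/8468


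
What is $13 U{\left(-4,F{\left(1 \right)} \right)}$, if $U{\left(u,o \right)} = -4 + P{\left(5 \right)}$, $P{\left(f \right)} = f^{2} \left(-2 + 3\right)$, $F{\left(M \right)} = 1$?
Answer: $273$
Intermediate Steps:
$P{\left(f \right)} = f^{2}$ ($P{\left(f \right)} = f^{2} \cdot 1 = f^{2}$)
$U{\left(u,o \right)} = 21$ ($U{\left(u,o \right)} = -4 + 5^{2} = -4 + 25 = 21$)
$13 U{\left(-4,F{\left(1 \right)} \right)} = 13 \cdot 21 = 273$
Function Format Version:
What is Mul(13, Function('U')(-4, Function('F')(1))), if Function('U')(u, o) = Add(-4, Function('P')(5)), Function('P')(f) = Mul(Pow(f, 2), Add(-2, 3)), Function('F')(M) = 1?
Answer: 273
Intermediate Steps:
Function('P')(f) = Pow(f, 2) (Function('P')(f) = Mul(Pow(f, 2), 1) = Pow(f, 2))
Function('U')(u, o) = 21 (Function('U')(u, o) = Add(-4, Pow(5, 2)) = Add(-4, 25) = 21)
Mul(13, Function('U')(-4, Function('F')(1))) = Mul(13, 21) = 273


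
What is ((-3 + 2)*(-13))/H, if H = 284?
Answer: 13/284 ≈ 0.045775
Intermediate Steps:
((-3 + 2)*(-13))/H = ((-3 + 2)*(-13))/284 = -1*(-13)*(1/284) = 13*(1/284) = 13/284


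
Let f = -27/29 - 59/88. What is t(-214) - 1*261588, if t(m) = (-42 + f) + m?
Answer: -668229975/2552 ≈ -2.6185e+5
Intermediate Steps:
f = -4087/2552 (f = -27*1/29 - 59*1/88 = -27/29 - 59/88 = -4087/2552 ≈ -1.6015)
t(m) = -111271/2552 + m (t(m) = (-42 - 4087/2552) + m = -111271/2552 + m)
t(-214) - 1*261588 = (-111271/2552 - 214) - 1*261588 = -657399/2552 - 261588 = -668229975/2552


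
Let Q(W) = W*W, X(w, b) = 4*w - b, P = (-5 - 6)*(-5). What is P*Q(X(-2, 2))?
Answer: 5500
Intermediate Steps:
P = 55 (P = -11*(-5) = 55)
X(w, b) = -b + 4*w
Q(W) = W²
P*Q(X(-2, 2)) = 55*(-1*2 + 4*(-2))² = 55*(-2 - 8)² = 55*(-10)² = 55*100 = 5500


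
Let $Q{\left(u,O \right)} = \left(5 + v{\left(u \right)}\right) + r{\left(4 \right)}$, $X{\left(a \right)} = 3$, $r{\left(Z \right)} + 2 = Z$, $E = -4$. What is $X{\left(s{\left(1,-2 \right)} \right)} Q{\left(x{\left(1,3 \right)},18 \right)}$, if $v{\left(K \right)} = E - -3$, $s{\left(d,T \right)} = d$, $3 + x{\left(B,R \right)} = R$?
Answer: $18$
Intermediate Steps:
$x{\left(B,R \right)} = -3 + R$
$r{\left(Z \right)} = -2 + Z$
$v{\left(K \right)} = -1$ ($v{\left(K \right)} = -4 - -3 = -4 + 3 = -1$)
$Q{\left(u,O \right)} = 6$ ($Q{\left(u,O \right)} = \left(5 - 1\right) + \left(-2 + 4\right) = 4 + 2 = 6$)
$X{\left(s{\left(1,-2 \right)} \right)} Q{\left(x{\left(1,3 \right)},18 \right)} = 3 \cdot 6 = 18$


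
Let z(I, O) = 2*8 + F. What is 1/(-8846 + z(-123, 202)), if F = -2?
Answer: -1/8832 ≈ -0.00011322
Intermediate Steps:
z(I, O) = 14 (z(I, O) = 2*8 - 2 = 16 - 2 = 14)
1/(-8846 + z(-123, 202)) = 1/(-8846 + 14) = 1/(-8832) = -1/8832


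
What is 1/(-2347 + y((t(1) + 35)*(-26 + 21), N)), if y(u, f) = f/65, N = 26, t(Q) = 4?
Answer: -5/11733 ≈ -0.00042615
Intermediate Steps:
y(u, f) = f/65 (y(u, f) = f*(1/65) = f/65)
1/(-2347 + y((t(1) + 35)*(-26 + 21), N)) = 1/(-2347 + (1/65)*26) = 1/(-2347 + ⅖) = 1/(-11733/5) = -5/11733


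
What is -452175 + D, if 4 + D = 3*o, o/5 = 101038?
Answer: 1063391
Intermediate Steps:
o = 505190 (o = 5*101038 = 505190)
D = 1515566 (D = -4 + 3*505190 = -4 + 1515570 = 1515566)
-452175 + D = -452175 + 1515566 = 1063391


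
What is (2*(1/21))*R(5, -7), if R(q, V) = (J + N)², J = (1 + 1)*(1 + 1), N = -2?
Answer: 8/21 ≈ 0.38095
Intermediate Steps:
J = 4 (J = 2*2 = 4)
R(q, V) = 4 (R(q, V) = (4 - 2)² = 2² = 4)
(2*(1/21))*R(5, -7) = (2*(1/21))*4 = (2/21)*4 = 8/21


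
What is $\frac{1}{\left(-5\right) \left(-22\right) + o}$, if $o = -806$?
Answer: $- \frac{1}{696} \approx -0.0014368$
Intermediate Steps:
$\frac{1}{\left(-5\right) \left(-22\right) + o} = \frac{1}{\left(-5\right) \left(-22\right) - 806} = \frac{1}{110 - 806} = \frac{1}{-696} = - \frac{1}{696}$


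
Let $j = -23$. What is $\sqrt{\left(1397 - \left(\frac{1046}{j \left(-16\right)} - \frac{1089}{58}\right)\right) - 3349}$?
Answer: $\frac{i \sqrt{13781355234}}{2668} \approx 44.001 i$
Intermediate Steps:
$\sqrt{\left(1397 - \left(\frac{1046}{j \left(-16\right)} - \frac{1089}{58}\right)\right) - 3349} = \sqrt{\left(1397 - \left(\frac{1046}{\left(-23\right) \left(-16\right)} - \frac{1089}{58}\right)\right) - 3349} = \sqrt{\left(1397 - \left(\frac{1046}{368} - \frac{1089}{58}\right)\right) - 3349} = \sqrt{\left(1397 - \left(1046 \cdot \frac{1}{368} - \frac{1089}{58}\right)\right) - 3349} = \sqrt{\left(1397 - \left(\frac{523}{184} - \frac{1089}{58}\right)\right) - 3349} = \sqrt{\left(1397 - - \frac{85021}{5336}\right) - 3349} = \sqrt{\left(1397 + \frac{85021}{5336}\right) - 3349} = \sqrt{\frac{7539413}{5336} - 3349} = \sqrt{- \frac{10330851}{5336}} = \frac{i \sqrt{13781355234}}{2668}$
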